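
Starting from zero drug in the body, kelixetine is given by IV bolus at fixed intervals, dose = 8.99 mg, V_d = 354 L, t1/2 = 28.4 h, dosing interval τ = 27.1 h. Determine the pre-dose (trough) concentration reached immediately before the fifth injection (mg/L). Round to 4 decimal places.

C₀ per dose = Dose / Vd = 8.99 / 354 = 0.02540 mg/L
k = ln2 / t½ = 0.693147 / 28.4 = 0.02441 h⁻¹
Fraction remaining after one interval: r = e^(−kτ) = e^(−0.02441 × 27.1) = 0.5161
Before dose 5, 4 doses have been given (aged 1τ, 2τ, 3τ, 4τ).
C_trough = C₀ × (r + r² + … + r^4) = C₀ × r(1−r^4)/(1−r)
        = 0.02540 × 0.5161 × (1 − 0.07095) / (1 − 0.5161) = 0.02517 mg/L

0.0252 mg/L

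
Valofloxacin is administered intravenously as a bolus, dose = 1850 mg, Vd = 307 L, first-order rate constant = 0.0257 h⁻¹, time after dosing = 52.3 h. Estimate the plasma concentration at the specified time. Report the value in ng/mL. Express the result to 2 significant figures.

C₀ = Dose / Vd = 1850 / 307 = 6.026 mg/L
C = C₀ · e^(−k·t) = 6.026 × e^(−0.02570 × 52.3)
  = 6.026 × 0.2608 = 1.572 mg/L
Convert: 1.572 mg/L × 1000 = 1572 ng/mL

1600 ng/mL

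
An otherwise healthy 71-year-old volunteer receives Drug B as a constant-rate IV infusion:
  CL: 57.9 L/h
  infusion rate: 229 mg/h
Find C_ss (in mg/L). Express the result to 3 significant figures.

3.96 mg/L

At steady state Css = R₀ / CL = 229 / 57.90 = 3.955 mg/L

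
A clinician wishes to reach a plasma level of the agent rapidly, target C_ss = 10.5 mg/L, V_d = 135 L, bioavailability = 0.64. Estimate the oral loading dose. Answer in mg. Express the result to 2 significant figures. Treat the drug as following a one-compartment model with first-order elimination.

LD = Css × Vd / F = 10.5 × 135 / 0.64 = 2215 mg

2200 mg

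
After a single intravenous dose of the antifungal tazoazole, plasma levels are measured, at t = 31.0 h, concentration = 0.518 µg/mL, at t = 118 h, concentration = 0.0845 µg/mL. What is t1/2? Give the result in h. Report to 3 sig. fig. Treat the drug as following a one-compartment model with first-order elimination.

33.3 h

k = ln(C₁/C₂) / (t₂ − t₁) = ln(0.518/0.0845) / (118 − 31.0)
  = 1.813 / 87.00 = 0.02084 h⁻¹
t½ = ln2 / k = 0.693147 / 0.02084 = 33.26 h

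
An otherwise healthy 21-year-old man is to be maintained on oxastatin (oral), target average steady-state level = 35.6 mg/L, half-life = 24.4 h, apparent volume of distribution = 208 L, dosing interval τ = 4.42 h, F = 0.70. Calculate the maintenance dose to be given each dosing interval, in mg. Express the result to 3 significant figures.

k = ln2 / t½ = 0.693147 / 24.4 = 0.02841 h⁻¹
CL = k × Vd = 0.02841 × 208 = 5.909 L/h
At steady state, F × (Dose/τ) = Css × CL.
Dose = Css × CL × τ / F = 35.6 × 5.909 × 4.42 / 0.70 = 1328 mg

1330 mg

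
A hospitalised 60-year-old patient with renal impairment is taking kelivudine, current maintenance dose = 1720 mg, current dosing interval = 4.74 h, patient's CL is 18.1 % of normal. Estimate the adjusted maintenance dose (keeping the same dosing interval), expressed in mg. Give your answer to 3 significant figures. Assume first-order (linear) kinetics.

To keep the same average steady-state level, dosing rate must scale with clearance.
CL ratio = 18.1 / 100 = 0.1810
New dose (same interval) = 1720 × 0.1810 = 311.3 mg

311 mg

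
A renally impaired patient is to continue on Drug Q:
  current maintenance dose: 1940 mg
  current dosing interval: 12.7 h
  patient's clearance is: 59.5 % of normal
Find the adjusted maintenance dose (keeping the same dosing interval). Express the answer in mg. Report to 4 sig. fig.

To keep the same average steady-state level, dosing rate must scale with clearance.
CL ratio = 59.5 / 100 = 0.5950
New dose (same interval) = 1940 × 0.5950 = 1154 mg

1154 mg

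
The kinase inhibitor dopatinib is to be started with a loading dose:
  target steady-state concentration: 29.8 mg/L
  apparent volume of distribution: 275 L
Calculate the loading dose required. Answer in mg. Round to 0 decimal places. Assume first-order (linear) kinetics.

LD = Css × Vd = 29.8 × 275 = 8195 mg

8195 mg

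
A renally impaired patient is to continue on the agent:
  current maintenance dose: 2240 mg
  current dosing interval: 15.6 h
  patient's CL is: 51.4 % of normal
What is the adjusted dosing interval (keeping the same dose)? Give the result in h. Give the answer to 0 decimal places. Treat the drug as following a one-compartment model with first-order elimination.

30 h

To keep the same average steady-state level, dosing rate must scale with clearance.
CL ratio = 51.4 / 100 = 0.5140
New interval (same dose) = 15.6 / 0.5140 = 30.35 h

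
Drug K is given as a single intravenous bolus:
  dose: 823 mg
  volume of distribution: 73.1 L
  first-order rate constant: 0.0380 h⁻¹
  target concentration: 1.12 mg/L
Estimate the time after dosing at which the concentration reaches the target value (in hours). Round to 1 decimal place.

60.7 h

C₀ = Dose / Vd = 823.0 / 73.1 = 11.26 mg/L
t = ln(C₀ / C) / k = ln(11.26 / 1.12) / 0.03800
  = ln(10.05) / 0.03800 = 2.308 / 0.03800 = 60.74 h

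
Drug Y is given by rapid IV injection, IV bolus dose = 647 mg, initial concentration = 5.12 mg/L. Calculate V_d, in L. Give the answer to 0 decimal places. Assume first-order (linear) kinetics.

126 L

Vd = Dose / C₀ = 647.0 / 5.12 = 126.4 L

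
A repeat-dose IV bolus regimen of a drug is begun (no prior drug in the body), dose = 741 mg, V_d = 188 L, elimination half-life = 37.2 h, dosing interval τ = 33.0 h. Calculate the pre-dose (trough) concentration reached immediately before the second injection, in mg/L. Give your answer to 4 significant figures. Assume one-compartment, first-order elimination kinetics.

2.131 mg/L

C₀ per dose = Dose / Vd = 741 / 188 = 3.941 mg/L
k = ln2 / t½ = 0.693147 / 37.2 = 0.01863 h⁻¹
Fraction remaining after one interval: r = e^(−kτ) = e^(−0.01863 × 33.0) = 0.5408
Before dose 2, 1 dose has been given (aged 1τ).
C_trough = C₀ × r = 3.941 × 0.5408 = 2.131 mg/L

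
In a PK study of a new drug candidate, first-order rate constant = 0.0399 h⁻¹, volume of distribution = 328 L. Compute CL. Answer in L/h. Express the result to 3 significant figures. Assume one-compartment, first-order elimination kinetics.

13.1 L/h

CL = k × Vd = 0.0399 × 328 = 13.09 L/h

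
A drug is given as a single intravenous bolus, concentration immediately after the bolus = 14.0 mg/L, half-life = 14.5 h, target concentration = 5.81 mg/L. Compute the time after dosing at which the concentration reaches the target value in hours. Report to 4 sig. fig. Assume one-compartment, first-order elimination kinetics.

k = ln2 / t½ = 0.693147 / 14.5 = 0.04780 h⁻¹
t = ln(C₀ / C) / k = ln(14.00 / 5.81) / 0.04780
  = ln(2.410) / 0.04780 = 0.8796 / 0.04780 = 18.40 h

18.40 h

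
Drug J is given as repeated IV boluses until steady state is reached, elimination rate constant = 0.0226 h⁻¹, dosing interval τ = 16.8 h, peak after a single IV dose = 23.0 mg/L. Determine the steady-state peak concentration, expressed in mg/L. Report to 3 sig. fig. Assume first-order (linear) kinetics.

e^(−kτ) = e^(−0.02260 × 16.8) = 0.6841
Accumulation ratio R = 1 / (1 − e^(−kτ)) = 1 / (1 − 0.6841) = 3.166
Steady-state peak = C₀ × R = 23.0 × 3.166 = 72.82 mg/L

72.8 mg/L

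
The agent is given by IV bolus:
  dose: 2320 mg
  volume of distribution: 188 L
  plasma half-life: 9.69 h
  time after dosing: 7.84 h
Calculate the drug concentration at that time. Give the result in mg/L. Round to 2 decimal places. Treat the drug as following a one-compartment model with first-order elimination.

7.04 mg/L

C₀ = Dose / Vd = 2320 / 188 = 12.34 mg/L
k = ln2 / t½ = 0.693147 / 9.69 = 0.07153 h⁻¹
C = C₀ · e^(−k·t) = 12.34 × e^(−0.07153 × 7.84)
  = 12.34 × 0.5708 = 7.044 mg/L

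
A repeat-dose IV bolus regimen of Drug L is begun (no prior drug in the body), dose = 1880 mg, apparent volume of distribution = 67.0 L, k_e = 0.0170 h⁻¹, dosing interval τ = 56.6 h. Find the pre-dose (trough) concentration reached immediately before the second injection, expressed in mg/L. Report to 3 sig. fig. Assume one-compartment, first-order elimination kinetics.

10.7 mg/L

C₀ per dose = Dose / Vd = 1880 / 67.0 = 28.06 mg/L
Fraction remaining after one interval: r = e^(−kτ) = e^(−0.01700 × 56.6) = 0.3821
Before dose 2, 1 dose has been given (aged 1τ).
C_trough = C₀ × r = 28.06 × 0.3821 = 10.72 mg/L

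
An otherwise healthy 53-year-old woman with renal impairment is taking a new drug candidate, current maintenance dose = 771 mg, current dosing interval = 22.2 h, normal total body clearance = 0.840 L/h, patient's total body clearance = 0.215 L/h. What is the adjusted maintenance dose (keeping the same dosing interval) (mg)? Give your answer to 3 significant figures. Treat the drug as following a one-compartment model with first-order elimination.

To keep the same average steady-state level, dosing rate must scale with clearance.
CL ratio = 0.215 / 0.840 = 0.2560
New dose (same interval) = 771 × 0.2560 = 197.4 mg

197 mg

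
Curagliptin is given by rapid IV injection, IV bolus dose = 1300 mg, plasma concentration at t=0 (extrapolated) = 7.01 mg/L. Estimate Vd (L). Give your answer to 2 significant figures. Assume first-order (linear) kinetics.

190 L

Vd = Dose / C₀ = 1300 / 7.01 = 185.4 L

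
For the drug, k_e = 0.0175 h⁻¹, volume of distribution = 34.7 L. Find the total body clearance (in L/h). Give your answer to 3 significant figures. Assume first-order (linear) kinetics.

0.607 L/h

CL = k × Vd = 0.0175 × 34.7 = 0.6073 L/h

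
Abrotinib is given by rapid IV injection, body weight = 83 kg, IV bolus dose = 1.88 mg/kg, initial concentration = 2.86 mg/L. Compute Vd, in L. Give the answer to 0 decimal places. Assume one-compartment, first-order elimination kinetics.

Dose = 1.88 × 83 = 156.0 mg
Vd = Dose / C₀ = 156.0 / 2.86 = 54.55 L

55 L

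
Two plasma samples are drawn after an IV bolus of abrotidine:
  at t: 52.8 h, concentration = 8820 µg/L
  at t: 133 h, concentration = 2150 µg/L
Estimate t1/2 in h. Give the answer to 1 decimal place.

k = ln(C₁/C₂) / (t₂ − t₁) = ln(8820/2150) / (133 − 52.8)
  = 1.412 / 80.20 = 0.01761 h⁻¹
t½ = ln2 / k = 0.693147 / 0.01761 = 39.36 h

39.4 h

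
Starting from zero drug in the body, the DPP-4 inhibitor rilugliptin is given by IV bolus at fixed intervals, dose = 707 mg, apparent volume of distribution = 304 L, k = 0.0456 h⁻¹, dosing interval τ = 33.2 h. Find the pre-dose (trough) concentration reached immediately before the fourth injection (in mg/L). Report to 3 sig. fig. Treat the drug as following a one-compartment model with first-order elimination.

0.649 mg/L

C₀ per dose = Dose / Vd = 707 / 304 = 2.326 mg/L
Fraction remaining after one interval: r = e^(−kτ) = e^(−0.04560 × 33.2) = 0.2200
Before dose 4, 3 doses have been given (aged 1τ, 2τ, 3τ).
C_trough = C₀ × (r + r² + … + r^3) = C₀ × r(1−r^3)/(1−r)
        = 2.326 × 0.2200 × (1 − 0.01065) / (1 − 0.2200) = 0.6491 mg/L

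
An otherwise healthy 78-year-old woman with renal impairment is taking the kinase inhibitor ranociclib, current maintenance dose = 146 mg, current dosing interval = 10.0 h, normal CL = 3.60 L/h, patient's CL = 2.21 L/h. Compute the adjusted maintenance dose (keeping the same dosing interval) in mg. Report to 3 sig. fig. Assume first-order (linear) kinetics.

89.6 mg

To keep the same average steady-state level, dosing rate must scale with clearance.
CL ratio = 2.21 / 3.60 = 0.6139
New dose (same interval) = 146 × 0.6139 = 89.63 mg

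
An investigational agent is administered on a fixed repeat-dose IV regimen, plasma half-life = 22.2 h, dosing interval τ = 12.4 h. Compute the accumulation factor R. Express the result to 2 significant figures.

3.1

k = ln2 / t½ = 0.693147 / 22.2 = 0.03122 h⁻¹
e^(−kτ) = e^(−0.03122 × 12.4) = 0.6790
Accumulation ratio R = 1 / (1 − e^(−kτ)) = 1 / (1 − 0.6790) = 3.115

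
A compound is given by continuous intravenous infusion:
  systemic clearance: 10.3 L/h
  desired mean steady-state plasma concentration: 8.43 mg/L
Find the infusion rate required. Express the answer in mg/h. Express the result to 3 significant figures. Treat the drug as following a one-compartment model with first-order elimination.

At steady state, infusion rate R₀ = Css × CL = 8.43 × 10.30 = 86.83 mg/h

86.8 mg/h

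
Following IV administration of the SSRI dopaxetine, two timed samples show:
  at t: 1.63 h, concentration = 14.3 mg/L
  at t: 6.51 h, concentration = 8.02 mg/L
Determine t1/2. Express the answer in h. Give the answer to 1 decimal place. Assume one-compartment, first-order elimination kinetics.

5.8 h

k = ln(C₁/C₂) / (t₂ − t₁) = ln(14.3/8.02) / (6.51 − 1.63)
  = 0.5783 / 4.880 = 0.1185 h⁻¹
t½ = ln2 / k = 0.693147 / 0.1185 = 5.849 h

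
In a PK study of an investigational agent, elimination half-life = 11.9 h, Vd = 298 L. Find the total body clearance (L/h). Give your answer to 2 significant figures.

17 L/h

k = ln2 / t½ = 0.693147 / 11.9 = 0.05825 h⁻¹
CL = k × Vd = 0.05825 × 298 = 17.36 L/h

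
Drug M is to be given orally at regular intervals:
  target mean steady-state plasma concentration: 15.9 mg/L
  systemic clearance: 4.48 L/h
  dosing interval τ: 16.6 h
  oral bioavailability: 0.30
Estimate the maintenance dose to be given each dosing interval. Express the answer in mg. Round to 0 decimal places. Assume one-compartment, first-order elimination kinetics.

3942 mg

At steady state, F × (Dose/τ) = Css × CL.
Dose = Css × CL × τ / F = 15.9 × 4.480 × 16.6 / 0.30 = 3942 mg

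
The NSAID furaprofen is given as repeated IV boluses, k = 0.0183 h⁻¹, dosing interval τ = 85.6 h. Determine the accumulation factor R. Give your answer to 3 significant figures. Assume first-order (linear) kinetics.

e^(−kτ) = e^(−0.01830 × 85.6) = 0.2088
Accumulation ratio R = 1 / (1 − e^(−kτ)) = 1 / (1 − 0.2088) = 1.264

1.26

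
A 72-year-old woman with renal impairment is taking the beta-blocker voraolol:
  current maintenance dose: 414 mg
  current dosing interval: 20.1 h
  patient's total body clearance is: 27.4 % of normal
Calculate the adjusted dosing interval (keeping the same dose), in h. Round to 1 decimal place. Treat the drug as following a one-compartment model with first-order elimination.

73.4 h

To keep the same average steady-state level, dosing rate must scale with clearance.
CL ratio = 27.4 / 100 = 0.2740
New interval (same dose) = 20.1 / 0.2740 = 73.36 h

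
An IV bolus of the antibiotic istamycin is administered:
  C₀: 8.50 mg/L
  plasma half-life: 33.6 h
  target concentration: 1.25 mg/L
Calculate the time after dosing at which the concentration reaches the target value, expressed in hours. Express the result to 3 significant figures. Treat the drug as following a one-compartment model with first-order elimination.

92.9 h

k = ln2 / t½ = 0.693147 / 33.6 = 0.02063 h⁻¹
t = ln(C₀ / C) / k = ln(8.500 / 1.25) / 0.02063
  = ln(6.800) / 0.02063 = 1.917 / 0.02063 = 92.92 h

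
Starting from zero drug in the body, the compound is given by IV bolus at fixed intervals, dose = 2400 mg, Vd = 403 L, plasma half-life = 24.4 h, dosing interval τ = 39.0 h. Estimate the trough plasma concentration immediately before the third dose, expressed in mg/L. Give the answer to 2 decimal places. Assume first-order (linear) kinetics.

C₀ per dose = Dose / Vd = 2400 / 403 = 5.955 mg/L
k = ln2 / t½ = 0.693147 / 24.4 = 0.02841 h⁻¹
Fraction remaining after one interval: r = e^(−kτ) = e^(−0.02841 × 39.0) = 0.3302
Before dose 3, 2 doses have been given (aged 1τ, 2τ).
C_trough = C₀ × (r + r²) = 5.955 × (0.3302 + 0.1090) = 2.615 mg/L

2.62 mg/L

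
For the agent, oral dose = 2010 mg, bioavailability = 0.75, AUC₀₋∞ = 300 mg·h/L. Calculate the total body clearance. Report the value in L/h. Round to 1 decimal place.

CL = F·Dose / AUC = 0.75 × 2010 / 300 = 5.025 L/h

5.0 L/h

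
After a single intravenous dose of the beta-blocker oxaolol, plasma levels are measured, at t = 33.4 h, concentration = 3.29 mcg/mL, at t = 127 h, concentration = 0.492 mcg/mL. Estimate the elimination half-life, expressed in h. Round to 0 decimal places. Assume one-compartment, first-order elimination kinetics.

k = ln(C₁/C₂) / (t₂ − t₁) = ln(3.29/0.492) / (127 − 33.4)
  = 1.900 / 93.60 = 0.02030 h⁻¹
t½ = ln2 / k = 0.693147 / 0.02030 = 34.15 h

34 h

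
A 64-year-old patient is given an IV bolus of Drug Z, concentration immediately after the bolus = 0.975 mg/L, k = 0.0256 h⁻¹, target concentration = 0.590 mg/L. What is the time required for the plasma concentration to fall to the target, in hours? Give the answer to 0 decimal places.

t = ln(C₀ / C) / k = ln(0.9750 / 0.590) / 0.02560
  = ln(1.653) / 0.02560 = 0.5026 / 0.02560 = 19.63 h

20 h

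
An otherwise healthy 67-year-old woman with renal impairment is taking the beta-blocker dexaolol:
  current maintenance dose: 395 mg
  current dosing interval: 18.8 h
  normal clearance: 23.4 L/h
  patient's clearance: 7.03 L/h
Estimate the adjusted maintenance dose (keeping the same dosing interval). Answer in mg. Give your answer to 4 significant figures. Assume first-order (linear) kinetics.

118.7 mg

To keep the same average steady-state level, dosing rate must scale with clearance.
CL ratio = 7.03 / 23.4 = 0.3004
New dose (same interval) = 395 × 0.3004 = 118.7 mg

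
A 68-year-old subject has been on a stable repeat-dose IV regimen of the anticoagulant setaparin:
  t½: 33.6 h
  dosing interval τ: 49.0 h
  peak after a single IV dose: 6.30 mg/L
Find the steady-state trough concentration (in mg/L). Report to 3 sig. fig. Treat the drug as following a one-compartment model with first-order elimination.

3.60 mg/L

k = ln2 / t½ = 0.693147 / 33.6 = 0.02063 h⁻¹
e^(−kτ) = e^(−0.02063 × 49.0) = 0.3639
Accumulation ratio R = 1 / (1 − e^(−kτ)) = 1 / (1 − 0.3639) = 1.572
Steady-state trough = C₀ × R × e^(−kτ) = 6.30 × 1.572 × 0.3639 = 3.604 mg/L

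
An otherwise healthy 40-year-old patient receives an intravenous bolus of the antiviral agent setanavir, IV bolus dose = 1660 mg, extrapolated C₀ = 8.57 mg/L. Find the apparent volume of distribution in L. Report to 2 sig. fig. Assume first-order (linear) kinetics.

Vd = Dose / C₀ = 1660 / 8.57 = 193.7 L

190 L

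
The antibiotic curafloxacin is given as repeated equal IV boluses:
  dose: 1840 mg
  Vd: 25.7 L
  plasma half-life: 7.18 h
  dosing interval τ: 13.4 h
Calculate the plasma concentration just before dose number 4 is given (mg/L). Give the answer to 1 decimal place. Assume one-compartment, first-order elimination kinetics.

26.5 mg/L

C₀ per dose = Dose / Vd = 1840 / 25.7 = 71.60 mg/L
k = ln2 / t½ = 0.693147 / 7.18 = 0.09654 h⁻¹
Fraction remaining after one interval: r = e^(−kτ) = e^(−0.09654 × 13.4) = 0.2743
Before dose 4, 3 doses have been given (aged 1τ, 2τ, 3τ).
C_trough = C₀ × (r + r² + … + r^3) = C₀ × r(1−r^3)/(1−r)
        = 71.60 × 0.2743 × (1 − 0.02064) / (1 − 0.2743) = 26.50 mg/L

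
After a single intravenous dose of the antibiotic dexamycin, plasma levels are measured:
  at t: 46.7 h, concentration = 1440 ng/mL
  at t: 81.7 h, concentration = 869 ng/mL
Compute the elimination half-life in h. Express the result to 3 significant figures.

k = ln(C₁/C₂) / (t₂ − t₁) = ln(1440/869) / (81.7 − 46.7)
  = 0.5051 / 35.00 = 0.01443 h⁻¹
t½ = ln2 / k = 0.693147 / 0.01443 = 48.04 h

48.0 h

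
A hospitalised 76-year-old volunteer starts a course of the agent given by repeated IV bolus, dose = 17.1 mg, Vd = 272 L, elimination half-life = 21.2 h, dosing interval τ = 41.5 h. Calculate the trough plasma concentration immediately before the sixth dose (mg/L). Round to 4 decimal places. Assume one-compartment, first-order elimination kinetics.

0.0218 mg/L

C₀ per dose = Dose / Vd = 17.1 / 272 = 0.06287 mg/L
k = ln2 / t½ = 0.693147 / 21.2 = 0.03270 h⁻¹
Fraction remaining after one interval: r = e^(−kτ) = e^(−0.03270 × 41.5) = 0.2574
Before dose 6, 5 doses have been given (aged 1τ, 2τ, 3τ, 4τ, 5τ).
C_trough = C₀ × (r + r² + … + r^5) = C₀ × r(1−r^5)/(1−r)
        = 0.06287 × 0.2574 × (1 − 0.001130) / (1 − 0.2574) = 0.02177 mg/L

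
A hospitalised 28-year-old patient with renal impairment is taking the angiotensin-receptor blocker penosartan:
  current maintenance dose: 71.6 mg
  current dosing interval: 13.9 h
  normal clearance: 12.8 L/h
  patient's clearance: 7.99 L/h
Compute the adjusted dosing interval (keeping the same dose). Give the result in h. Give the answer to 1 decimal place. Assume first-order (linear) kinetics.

To keep the same average steady-state level, dosing rate must scale with clearance.
CL ratio = 7.99 / 12.8 = 0.6242
New interval (same dose) = 13.9 / 0.6242 = 22.27 h

22.3 h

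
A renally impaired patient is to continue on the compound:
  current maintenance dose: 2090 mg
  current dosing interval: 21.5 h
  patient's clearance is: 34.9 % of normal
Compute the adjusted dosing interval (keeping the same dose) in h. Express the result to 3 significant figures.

61.6 h

To keep the same average steady-state level, dosing rate must scale with clearance.
CL ratio = 34.9 / 100 = 0.3490
New interval (same dose) = 21.5 / 0.3490 = 61.60 h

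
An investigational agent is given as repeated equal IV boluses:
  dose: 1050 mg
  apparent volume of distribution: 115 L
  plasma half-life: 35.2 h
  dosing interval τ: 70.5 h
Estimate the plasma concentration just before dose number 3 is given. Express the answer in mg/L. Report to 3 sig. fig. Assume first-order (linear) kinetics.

C₀ per dose = Dose / Vd = 1050 / 115 = 9.130 mg/L
k = ln2 / t½ = 0.693147 / 35.2 = 0.01969 h⁻¹
Fraction remaining after one interval: r = e^(−kτ) = e^(−0.01969 × 70.5) = 0.2495
Before dose 3, 2 doses have been given (aged 1τ, 2τ).
C_trough = C₀ × (r + r²) = 9.130 × (0.2495 + 0.06225) = 2.846 mg/L

2.85 mg/L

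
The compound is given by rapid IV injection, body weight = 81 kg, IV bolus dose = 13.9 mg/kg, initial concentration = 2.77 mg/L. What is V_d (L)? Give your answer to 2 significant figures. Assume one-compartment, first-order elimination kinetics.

410 L

Dose = 13.9 × 81 = 1126 mg
Vd = Dose / C₀ = 1126 / 2.77 = 406.5 L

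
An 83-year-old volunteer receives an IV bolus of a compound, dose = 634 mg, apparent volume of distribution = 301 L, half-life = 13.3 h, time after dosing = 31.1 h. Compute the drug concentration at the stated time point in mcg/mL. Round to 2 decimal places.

C₀ = Dose / Vd = 634.0 / 301 = 2.106 mg/L
k = ln2 / t½ = 0.693147 / 13.3 = 0.05212 h⁻¹
C = C₀ · e^(−k·t) = 2.106 × e^(−0.05212 × 31.1)
  = 2.106 × 0.1977 = 0.4164 mg/L
(0.4164 mg/L = 0.4164 mcg/mL)

0.42 mcg/mL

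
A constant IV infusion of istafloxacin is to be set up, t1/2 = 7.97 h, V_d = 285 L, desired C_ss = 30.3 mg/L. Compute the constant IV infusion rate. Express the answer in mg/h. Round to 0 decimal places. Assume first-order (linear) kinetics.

751 mg/h

k = ln2 / t½ = 0.693147 / 7.97 = 0.08697 h⁻¹
CL = k × Vd = 0.08697 × 285 = 24.79 L/h
At steady state, infusion rate R₀ = Css × CL = 30.3 × 24.79 = 751.1 mg/h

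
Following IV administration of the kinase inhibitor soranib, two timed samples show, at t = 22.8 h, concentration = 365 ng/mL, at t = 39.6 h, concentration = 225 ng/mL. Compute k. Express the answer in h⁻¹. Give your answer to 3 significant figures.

0.0288 h⁻¹

k = ln(C₁/C₂) / (t₂ − t₁) = ln(365/225) / (39.6 − 22.8)
  = 0.4838 / 16.80 = 0.02880 h⁻¹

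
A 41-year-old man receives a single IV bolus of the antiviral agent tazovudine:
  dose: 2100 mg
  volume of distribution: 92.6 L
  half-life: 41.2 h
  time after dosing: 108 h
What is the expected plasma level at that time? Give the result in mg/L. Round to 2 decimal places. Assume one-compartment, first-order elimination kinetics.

3.69 mg/L

C₀ = Dose / Vd = 2100 / 92.6 = 22.68 mg/L
k = ln2 / t½ = 0.693147 / 41.2 = 0.01682 h⁻¹
C = C₀ · e^(−k·t) = 22.68 × e^(−0.01682 × 108)
  = 22.68 × 0.1626 = 3.688 mg/L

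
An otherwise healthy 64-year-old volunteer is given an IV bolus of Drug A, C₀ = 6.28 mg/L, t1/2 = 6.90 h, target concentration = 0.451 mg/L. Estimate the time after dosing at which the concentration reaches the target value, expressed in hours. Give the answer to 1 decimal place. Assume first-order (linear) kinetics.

26.2 h

k = ln2 / t½ = 0.693147 / 6.90 = 0.1005 h⁻¹
t = ln(C₀ / C) / k = ln(6.280 / 0.451) / 0.1005
  = ln(13.92) / 0.1005 = 2.633 / 0.1005 = 26.20 h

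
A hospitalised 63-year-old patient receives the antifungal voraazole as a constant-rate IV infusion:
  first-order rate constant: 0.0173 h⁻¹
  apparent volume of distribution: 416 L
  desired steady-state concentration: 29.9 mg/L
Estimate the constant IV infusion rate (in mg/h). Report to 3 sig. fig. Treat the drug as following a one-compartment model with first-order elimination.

215 mg/h

CL = k × Vd = 0.01730 × 416 = 7.197 L/h
At steady state, infusion rate R₀ = Css × CL = 29.9 × 7.197 = 215.2 mg/h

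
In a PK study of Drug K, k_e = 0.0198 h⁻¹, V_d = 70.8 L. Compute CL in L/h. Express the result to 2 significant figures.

CL = k × Vd = 0.0198 × 70.8 = 1.402 L/h

1.4 L/h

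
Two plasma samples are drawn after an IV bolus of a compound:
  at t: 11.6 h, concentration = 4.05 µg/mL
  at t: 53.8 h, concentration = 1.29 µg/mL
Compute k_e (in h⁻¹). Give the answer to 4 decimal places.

k = ln(C₁/C₂) / (t₂ − t₁) = ln(4.05/1.29) / (53.8 − 11.6)
  = 1.144 / 42.20 = 0.02711 h⁻¹

0.0271 h⁻¹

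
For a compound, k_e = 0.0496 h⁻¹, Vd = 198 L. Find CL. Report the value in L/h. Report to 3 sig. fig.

9.82 L/h

CL = k × Vd = 0.0496 × 198 = 9.821 L/h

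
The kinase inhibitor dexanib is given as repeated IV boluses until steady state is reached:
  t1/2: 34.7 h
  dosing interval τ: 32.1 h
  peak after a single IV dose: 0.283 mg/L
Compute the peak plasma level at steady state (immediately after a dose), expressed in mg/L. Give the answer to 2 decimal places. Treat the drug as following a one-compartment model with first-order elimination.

0.60 mg/L

k = ln2 / t½ = 0.693147 / 34.7 = 0.01998 h⁻¹
e^(−kτ) = e^(−0.01998 × 32.1) = 0.5266
Accumulation ratio R = 1 / (1 − e^(−kτ)) = 1 / (1 − 0.5266) = 2.112
Steady-state peak = C₀ × R = 0.283 × 2.112 = 0.5977 mg/L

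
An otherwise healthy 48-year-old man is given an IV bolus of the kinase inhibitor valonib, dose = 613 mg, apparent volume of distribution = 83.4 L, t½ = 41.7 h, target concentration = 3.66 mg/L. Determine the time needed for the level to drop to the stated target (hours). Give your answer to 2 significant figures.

C₀ = Dose / Vd = 613.0 / 83.4 = 7.350 mg/L
k = ln2 / t½ = 0.693147 / 41.7 = 0.01662 h⁻¹
t = ln(C₀ / C) / k = ln(7.350 / 3.66) / 0.01662
  = ln(2.008) / 0.01662 = 0.6971 / 0.01662 = 41.94 h

42 h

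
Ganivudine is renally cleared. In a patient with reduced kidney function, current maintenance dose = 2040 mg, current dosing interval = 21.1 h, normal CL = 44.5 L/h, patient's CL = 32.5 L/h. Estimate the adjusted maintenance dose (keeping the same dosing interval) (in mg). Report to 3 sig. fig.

To keep the same average steady-state level, dosing rate must scale with clearance.
CL ratio = 32.5 / 44.5 = 0.7303
New dose (same interval) = 2040 × 0.7303 = 1490 mg

1490 mg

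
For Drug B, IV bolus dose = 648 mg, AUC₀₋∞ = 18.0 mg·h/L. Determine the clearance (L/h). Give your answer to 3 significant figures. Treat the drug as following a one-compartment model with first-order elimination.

36.0 L/h

CL = Dose / AUC = 648 / 18.0 = 36.00 L/h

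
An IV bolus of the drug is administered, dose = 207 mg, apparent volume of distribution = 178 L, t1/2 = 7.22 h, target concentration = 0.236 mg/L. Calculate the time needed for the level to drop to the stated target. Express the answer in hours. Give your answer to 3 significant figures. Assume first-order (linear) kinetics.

C₀ = Dose / Vd = 207.0 / 178 = 1.163 mg/L
k = ln2 / t½ = 0.693147 / 7.22 = 0.09600 h⁻¹
t = ln(C₀ / C) / k = ln(1.163 / 0.236) / 0.09600
  = ln(4.928) / 0.09600 = 1.595 / 0.09600 = 16.61 h

16.6 h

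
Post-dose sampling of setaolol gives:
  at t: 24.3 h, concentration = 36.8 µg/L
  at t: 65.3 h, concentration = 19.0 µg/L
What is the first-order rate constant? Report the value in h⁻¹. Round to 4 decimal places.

0.0161 h⁻¹

k = ln(C₁/C₂) / (t₂ − t₁) = ln(36.8/19.0) / (65.3 − 24.3)
  = 0.6611 / 41.00 = 0.01612 h⁻¹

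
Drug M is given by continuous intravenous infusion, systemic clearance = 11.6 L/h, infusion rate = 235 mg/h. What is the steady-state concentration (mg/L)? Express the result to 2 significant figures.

At steady state Css = R₀ / CL = 235 / 11.60 = 20.26 mg/L

20 mg/L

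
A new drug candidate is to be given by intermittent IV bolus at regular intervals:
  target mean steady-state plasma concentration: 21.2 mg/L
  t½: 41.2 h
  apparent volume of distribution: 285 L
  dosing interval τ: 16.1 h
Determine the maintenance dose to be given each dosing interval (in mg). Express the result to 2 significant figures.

k = ln2 / t½ = 0.693147 / 41.2 = 0.01682 h⁻¹
CL = k × Vd = 0.01682 × 285 = 4.794 L/h
At steady state, Dose/τ = Css × CL.
Dose = Css × CL × τ = 21.2 × 4.794 × 16.1 = 1636 mg

1600 mg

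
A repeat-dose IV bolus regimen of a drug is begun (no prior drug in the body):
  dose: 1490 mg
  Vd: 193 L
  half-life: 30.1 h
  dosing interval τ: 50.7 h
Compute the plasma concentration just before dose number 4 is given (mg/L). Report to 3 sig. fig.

C₀ per dose = Dose / Vd = 1490 / 193 = 7.720 mg/L
k = ln2 / t½ = 0.693147 / 30.1 = 0.02303 h⁻¹
Fraction remaining after one interval: r = e^(−kτ) = e^(−0.02303 × 50.7) = 0.3111
Before dose 4, 3 doses have been given (aged 1τ, 2τ, 3τ).
C_trough = C₀ × (r + r² + … + r^3) = C₀ × r(1−r^3)/(1−r)
        = 7.720 × 0.3111 × (1 − 0.03011) / (1 − 0.3111) = 3.381 mg/L

3.38 mg/L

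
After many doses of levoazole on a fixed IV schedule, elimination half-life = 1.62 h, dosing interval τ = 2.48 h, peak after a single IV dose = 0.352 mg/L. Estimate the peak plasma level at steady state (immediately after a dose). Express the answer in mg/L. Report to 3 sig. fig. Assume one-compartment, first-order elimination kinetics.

k = ln2 / t½ = 0.693147 / 1.62 = 0.4279 h⁻¹
e^(−kτ) = e^(−0.4279 × 2.48) = 0.3460
Accumulation ratio R = 1 / (1 − e^(−kτ)) = 1 / (1 − 0.3460) = 1.529
Steady-state peak = C₀ × R = 0.352 × 1.529 = 0.5382 mg/L

0.538 mg/L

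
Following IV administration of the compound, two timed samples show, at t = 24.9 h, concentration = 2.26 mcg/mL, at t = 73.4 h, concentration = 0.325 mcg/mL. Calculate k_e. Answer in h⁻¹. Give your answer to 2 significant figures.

k = ln(C₁/C₂) / (t₂ − t₁) = ln(2.26/0.325) / (73.4 − 24.9)
  = 1.939 / 48.50 = 0.03998 h⁻¹

0.040 h⁻¹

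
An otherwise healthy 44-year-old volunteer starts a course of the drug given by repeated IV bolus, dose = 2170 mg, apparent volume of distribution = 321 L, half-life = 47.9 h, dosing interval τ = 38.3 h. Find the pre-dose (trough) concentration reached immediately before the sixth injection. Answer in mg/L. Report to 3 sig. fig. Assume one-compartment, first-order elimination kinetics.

C₀ per dose = Dose / Vd = 2170 / 321 = 6.760 mg/L
k = ln2 / t½ = 0.693147 / 47.9 = 0.01447 h⁻¹
Fraction remaining after one interval: r = e^(−kτ) = e^(−0.01447 × 38.3) = 0.5745
Before dose 6, 5 doses have been given (aged 1τ, 2τ, 3τ, 4τ, 5τ).
C_trough = C₀ × (r + r² + … + r^5) = C₀ × r(1−r^5)/(1−r)
        = 6.760 × 0.5745 × (1 − 0.06258) / (1 − 0.5745) = 8.556 mg/L

8.56 mg/L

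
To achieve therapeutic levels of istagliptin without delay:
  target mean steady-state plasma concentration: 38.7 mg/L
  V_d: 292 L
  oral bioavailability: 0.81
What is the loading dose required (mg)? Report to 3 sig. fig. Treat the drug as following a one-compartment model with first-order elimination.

LD = Css × Vd / F = 38.7 × 292 / 0.81 = 13950 mg

14000 mg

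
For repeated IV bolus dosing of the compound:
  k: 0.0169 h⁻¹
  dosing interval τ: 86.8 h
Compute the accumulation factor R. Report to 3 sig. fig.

1.30

e^(−kτ) = e^(−0.01690 × 86.8) = 0.2306
Accumulation ratio R = 1 / (1 − e^(−kτ)) = 1 / (1 − 0.2306) = 1.300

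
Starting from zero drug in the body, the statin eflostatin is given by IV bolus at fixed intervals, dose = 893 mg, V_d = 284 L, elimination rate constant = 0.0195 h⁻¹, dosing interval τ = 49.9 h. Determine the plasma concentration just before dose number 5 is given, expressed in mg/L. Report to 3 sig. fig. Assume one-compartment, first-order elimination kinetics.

C₀ per dose = Dose / Vd = 893 / 284 = 3.144 mg/L
Fraction remaining after one interval: r = e^(−kτ) = e^(−0.01950 × 49.9) = 0.3779
Before dose 5, 4 doses have been given (aged 1τ, 2τ, 3τ, 4τ).
C_trough = C₀ × (r + r² + … + r^4) = C₀ × r(1−r^4)/(1−r)
        = 3.144 × 0.3779 × (1 − 0.02039) / (1 − 0.3779) = 1.871 mg/L

1.87 mg/L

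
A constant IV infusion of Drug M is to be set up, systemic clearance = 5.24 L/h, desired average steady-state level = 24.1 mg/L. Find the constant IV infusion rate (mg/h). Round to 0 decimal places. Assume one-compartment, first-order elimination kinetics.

At steady state, infusion rate R₀ = Css × CL = 24.1 × 5.240 = 126.3 mg/h

126 mg/h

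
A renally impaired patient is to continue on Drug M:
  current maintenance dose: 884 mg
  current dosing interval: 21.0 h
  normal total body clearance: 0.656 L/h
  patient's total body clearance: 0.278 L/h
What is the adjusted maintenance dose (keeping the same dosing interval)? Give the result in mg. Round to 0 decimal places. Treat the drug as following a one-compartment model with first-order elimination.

375 mg

To keep the same average steady-state level, dosing rate must scale with clearance.
CL ratio = 0.278 / 0.656 = 0.4238
New dose (same interval) = 884 × 0.4238 = 374.6 mg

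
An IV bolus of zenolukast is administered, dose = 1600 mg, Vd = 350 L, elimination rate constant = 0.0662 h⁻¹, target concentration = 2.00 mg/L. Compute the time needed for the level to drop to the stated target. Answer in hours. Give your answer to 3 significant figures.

C₀ = Dose / Vd = 1600 / 350 = 4.571 mg/L
t = ln(C₀ / C) / k = ln(4.571 / 2.00) / 0.06620
  = ln(2.286) / 0.06620 = 0.8268 / 0.06620 = 12.49 h

12.5 h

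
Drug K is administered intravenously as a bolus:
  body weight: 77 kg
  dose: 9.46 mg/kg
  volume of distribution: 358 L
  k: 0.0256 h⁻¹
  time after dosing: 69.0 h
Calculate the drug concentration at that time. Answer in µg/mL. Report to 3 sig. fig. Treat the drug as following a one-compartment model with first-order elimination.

Total dose = 9.46 × 77 = 728.4 mg
C₀ = Dose / Vd = 728.4 / 358 = 2.035 mg/L
C = C₀ · e^(−k·t) = 2.035 × e^(−0.02560 × 69.0)
  = 2.035 × 0.1709 = 0.3478 mg/L
(0.3478 mg/L = 0.3478 µg/mL)

0.348 µg/mL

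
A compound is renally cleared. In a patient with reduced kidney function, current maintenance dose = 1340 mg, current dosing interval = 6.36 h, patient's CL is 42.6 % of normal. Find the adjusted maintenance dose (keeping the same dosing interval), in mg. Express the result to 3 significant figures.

To keep the same average steady-state level, dosing rate must scale with clearance.
CL ratio = 42.6 / 100 = 0.4260
New dose (same interval) = 1340 × 0.4260 = 570.8 mg

571 mg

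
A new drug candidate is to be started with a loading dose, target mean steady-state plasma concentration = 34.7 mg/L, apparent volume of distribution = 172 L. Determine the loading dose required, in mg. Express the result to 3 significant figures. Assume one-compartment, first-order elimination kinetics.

LD = Css × Vd = 34.7 × 172 = 5968 mg

5970 mg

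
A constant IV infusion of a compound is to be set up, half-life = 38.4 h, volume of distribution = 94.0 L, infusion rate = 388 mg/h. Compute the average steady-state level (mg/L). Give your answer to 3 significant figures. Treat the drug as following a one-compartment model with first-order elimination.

229 mg/L

k = ln2 / t½ = 0.693147 / 38.4 = 0.01805 h⁻¹
CL = k × Vd = 0.01805 × 94.0 = 1.697 L/h
At steady state Css = R₀ / CL = 388 / 1.697 = 228.6 mg/L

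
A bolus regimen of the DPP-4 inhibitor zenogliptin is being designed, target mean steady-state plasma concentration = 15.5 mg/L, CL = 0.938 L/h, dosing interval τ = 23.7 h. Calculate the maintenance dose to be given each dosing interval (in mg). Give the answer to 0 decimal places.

345 mg

At steady state, Dose/τ = Css × CL.
Dose = Css × CL × τ = 15.5 × 0.9380 × 23.7 = 344.6 mg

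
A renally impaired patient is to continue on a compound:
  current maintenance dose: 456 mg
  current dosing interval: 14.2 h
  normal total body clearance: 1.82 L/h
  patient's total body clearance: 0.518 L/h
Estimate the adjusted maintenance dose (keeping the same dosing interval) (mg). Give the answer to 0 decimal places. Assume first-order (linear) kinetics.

To keep the same average steady-state level, dosing rate must scale with clearance.
CL ratio = 0.518 / 1.82 = 0.2846
New dose (same interval) = 456 × 0.2846 = 129.8 mg

130 mg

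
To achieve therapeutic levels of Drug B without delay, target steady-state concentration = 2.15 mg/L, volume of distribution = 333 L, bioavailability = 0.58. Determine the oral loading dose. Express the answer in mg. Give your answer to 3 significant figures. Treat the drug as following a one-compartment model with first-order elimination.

1230 mg

LD = Css × Vd / F = 2.15 × 333 / 0.58 = 1234 mg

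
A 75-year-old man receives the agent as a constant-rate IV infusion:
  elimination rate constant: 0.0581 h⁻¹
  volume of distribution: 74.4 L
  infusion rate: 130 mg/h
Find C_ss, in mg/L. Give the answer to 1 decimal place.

CL = k × Vd = 0.05810 × 74.4 = 4.323 L/h
At steady state Css = R₀ / CL = 130 / 4.323 = 30.07 mg/L

30.1 mg/L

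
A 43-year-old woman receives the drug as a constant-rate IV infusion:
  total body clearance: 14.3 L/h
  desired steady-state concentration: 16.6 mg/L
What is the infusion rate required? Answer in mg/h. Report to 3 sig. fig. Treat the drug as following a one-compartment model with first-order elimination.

At steady state, infusion rate R₀ = Css × CL = 16.6 × 14.30 = 237.4 mg/h

237 mg/h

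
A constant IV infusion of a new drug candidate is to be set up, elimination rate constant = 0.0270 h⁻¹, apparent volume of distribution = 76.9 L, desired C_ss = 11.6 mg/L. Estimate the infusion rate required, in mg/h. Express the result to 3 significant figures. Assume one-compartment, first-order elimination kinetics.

24.1 mg/h

CL = k × Vd = 0.02700 × 76.9 = 2.076 L/h
At steady state, infusion rate R₀ = Css × CL = 11.6 × 2.076 = 24.08 mg/h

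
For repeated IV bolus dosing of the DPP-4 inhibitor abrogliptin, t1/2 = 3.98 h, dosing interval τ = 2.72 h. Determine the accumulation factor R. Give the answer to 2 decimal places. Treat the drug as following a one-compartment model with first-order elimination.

k = ln2 / t½ = 0.693147 / 3.98 = 0.1742 h⁻¹
e^(−kτ) = e^(−0.1742 × 2.72) = 0.6226
Accumulation ratio R = 1 / (1 − e^(−kτ)) = 1 / (1 − 0.6226) = 2.650

2.65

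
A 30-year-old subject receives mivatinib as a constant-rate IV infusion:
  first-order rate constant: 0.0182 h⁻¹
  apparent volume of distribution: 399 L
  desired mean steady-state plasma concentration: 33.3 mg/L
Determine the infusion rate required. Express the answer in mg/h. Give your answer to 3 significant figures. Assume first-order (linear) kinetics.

242 mg/h

CL = k × Vd = 0.01820 × 399 = 7.262 L/h
At steady state, infusion rate R₀ = Css × CL = 33.3 × 7.262 = 241.8 mg/h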